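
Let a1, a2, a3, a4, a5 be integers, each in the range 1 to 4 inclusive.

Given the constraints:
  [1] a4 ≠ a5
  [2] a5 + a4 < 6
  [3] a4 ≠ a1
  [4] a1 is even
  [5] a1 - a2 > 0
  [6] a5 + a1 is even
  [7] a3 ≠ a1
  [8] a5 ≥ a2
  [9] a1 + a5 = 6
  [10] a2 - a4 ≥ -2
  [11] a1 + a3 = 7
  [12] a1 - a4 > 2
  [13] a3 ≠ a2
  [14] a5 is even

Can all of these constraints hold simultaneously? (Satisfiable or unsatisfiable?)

One satisfying assignment is a1 = 4, a2 = 1, a3 = 3, a4 = 1, a5 = 2.
For the less obvious constraints — constraint 2: a5 + a4 = 3; constraint 5: a1 - a2 = 3; constraint 9: a1 + a5 = 6 — and the others hold by inspection.

Satisfiable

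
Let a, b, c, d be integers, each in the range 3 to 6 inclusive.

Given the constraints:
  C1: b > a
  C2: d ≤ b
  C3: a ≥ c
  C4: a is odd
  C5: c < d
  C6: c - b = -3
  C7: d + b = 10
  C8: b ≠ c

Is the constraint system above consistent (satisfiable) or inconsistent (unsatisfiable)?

The assignment a = 3, b = 6, c = 3, d = 4 works:
  constraint 6 holds since c - b = -3.
  constraint 7 holds since d + b = 10.
The rest check out directly.

Satisfiable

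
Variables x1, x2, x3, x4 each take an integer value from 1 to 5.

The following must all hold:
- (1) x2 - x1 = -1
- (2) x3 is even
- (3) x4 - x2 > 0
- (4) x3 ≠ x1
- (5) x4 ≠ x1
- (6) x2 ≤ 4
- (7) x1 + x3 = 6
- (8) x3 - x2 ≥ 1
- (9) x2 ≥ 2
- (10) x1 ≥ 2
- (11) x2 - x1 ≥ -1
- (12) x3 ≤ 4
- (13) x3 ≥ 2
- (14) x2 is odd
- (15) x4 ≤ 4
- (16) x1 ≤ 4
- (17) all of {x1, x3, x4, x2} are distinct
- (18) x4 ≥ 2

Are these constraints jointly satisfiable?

Unsatisfiable

Constraints 6, 9, 10, 12, 13, 15, 16, and 18 confine each of x1, x3, x4, x2 to the 3 values {2, …, 4}.
Constraint 17 requires all 4 of them to be distinct, but only 3 values are available — impossible by the pigeonhole principle.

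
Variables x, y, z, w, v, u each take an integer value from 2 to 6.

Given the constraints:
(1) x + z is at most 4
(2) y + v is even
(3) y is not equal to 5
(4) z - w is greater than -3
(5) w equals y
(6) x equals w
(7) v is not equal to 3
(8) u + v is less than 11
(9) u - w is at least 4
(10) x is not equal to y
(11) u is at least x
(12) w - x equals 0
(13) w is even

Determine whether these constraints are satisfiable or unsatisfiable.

From constraints 5 and 6, x = w = y, so x = y. But constraint 10 says x ≠ y. Contradiction.

Unsatisfiable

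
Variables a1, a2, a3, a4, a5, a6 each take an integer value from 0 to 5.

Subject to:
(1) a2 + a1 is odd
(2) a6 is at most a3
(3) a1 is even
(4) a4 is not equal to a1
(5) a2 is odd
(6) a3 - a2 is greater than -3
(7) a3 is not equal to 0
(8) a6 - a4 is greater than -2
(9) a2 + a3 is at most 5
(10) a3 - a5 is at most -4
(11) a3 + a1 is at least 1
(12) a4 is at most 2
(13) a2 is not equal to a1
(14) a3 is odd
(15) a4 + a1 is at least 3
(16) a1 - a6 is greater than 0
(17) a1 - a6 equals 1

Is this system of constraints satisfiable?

One satisfying assignment is a1 = 2, a2 = 1, a3 = 1, a4 = 1, a5 = 5, a6 = 1.
For the less obvious constraints — constraint 6: a3 - a2 = 0; constraint 8: a6 - a4 = 0 — and the others hold by inspection.

Satisfiable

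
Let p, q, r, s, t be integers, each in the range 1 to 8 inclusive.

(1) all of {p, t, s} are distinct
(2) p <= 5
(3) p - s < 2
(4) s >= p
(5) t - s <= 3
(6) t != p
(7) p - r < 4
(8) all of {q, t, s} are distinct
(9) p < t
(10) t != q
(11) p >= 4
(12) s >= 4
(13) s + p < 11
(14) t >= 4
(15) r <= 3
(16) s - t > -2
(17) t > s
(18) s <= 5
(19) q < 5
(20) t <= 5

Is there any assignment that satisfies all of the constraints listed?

Constraints 2, 11, 12, 14, 18, and 20 confine each of p, t, s to the 2 values {4, 5}.
Constraint 1 requires all 3 of them to be distinct, but only 2 values are available — impossible by the pigeonhole principle.

Unsatisfiable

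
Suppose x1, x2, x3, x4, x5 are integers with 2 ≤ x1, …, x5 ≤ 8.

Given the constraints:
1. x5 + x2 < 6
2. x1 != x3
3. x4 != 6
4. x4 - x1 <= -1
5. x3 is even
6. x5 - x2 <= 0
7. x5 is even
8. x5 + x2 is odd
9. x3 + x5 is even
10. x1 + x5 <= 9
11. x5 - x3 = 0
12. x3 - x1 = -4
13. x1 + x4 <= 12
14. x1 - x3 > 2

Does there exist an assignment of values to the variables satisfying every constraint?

The assignment x1 = 6, x2 = 3, x3 = 2, x4 = 4, x5 = 2 works:
  constraint 1 holds since x5 + x2 = 5.
  constraint 4 holds since x4 - x1 = -2.
The rest check out directly.

Satisfiable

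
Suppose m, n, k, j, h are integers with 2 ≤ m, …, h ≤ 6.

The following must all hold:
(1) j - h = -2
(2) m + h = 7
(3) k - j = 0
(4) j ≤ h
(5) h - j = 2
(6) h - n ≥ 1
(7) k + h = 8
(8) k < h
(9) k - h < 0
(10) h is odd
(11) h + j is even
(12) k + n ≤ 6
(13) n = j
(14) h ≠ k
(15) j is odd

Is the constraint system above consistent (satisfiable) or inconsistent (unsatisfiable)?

Satisfiable

Take m = 2, n = 3, k = 3, j = 3, h = 5. Then constraint 1: j - h = -2; constraint 2: m + h = 7, and every other listed constraint is also met.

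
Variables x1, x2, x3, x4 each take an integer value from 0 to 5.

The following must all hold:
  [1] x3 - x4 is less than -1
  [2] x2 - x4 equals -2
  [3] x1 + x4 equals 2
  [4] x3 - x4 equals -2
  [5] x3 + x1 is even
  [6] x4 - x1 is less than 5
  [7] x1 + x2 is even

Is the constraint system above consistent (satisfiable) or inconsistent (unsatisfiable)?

Setting (x1, x2, x3, x4) = (0, 0, 0, 2) satisfies everything: constraint 1: x3 - x4 = -2; constraint 2: x2 - x4 = -2; constraint 3: x1 + x4 = 2, and the others follow.

Satisfiable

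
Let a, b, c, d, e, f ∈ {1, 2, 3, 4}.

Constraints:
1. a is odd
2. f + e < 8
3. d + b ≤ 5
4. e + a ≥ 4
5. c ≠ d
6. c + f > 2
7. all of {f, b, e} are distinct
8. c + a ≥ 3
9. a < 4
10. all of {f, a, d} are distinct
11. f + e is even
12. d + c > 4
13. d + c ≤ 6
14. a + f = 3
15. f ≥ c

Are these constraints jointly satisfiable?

Setting (a, b, c, d, e, f) = (1, 1, 2, 4, 4, 2) satisfies everything: constraint 2: f + e = 6; constraint 3: d + b = 5, and the others follow.

Satisfiable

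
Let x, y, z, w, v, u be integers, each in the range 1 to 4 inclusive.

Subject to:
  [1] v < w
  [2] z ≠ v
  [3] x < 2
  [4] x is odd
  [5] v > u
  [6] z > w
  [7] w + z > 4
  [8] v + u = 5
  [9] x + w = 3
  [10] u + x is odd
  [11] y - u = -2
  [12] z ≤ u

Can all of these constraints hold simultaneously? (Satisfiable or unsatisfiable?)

Unsatisfiable

Constraints 1, 5, 6, and 12 give z ≤ u, u < v, v < w, w < z. Chaining: z ≤ u < v < w < z, which forces z < z — impossible.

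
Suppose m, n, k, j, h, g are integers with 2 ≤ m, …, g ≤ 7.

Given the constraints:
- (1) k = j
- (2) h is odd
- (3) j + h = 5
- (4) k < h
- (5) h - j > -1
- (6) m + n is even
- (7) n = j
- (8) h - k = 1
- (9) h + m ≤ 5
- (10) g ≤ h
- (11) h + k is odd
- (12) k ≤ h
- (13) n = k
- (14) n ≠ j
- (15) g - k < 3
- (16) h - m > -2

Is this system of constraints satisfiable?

From constraints 1 and 13, n = k = j, so n = j. But constraint 14 says n ≠ j. Contradiction.

Unsatisfiable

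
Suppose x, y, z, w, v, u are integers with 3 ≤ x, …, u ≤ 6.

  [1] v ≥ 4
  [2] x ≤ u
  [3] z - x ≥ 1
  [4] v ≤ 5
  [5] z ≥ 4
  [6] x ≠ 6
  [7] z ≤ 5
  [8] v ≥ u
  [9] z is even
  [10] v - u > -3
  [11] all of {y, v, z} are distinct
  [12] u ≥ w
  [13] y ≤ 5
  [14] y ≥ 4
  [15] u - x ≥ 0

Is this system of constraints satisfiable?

Constraints 1, 4, 5, 7, 13, and 14 confine each of y, v, z to the 2 values {4, 5}.
Constraint 11 requires all 3 of them to be distinct, but only 2 values are available — impossible by the pigeonhole principle.

Unsatisfiable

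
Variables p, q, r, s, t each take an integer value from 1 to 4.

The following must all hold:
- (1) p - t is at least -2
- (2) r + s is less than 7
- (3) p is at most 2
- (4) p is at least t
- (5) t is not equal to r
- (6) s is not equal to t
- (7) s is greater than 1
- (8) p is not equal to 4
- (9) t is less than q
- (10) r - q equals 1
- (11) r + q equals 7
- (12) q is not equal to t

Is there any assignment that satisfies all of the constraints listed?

Try p = 1, q = 3, r = 4, s = 2, t = 1.
Check constraint 1: p - t = 0; constraint 2: r + s = 6; constraint 10: r - q = 1. The remaining constraints are straightforward to verify.

Satisfiable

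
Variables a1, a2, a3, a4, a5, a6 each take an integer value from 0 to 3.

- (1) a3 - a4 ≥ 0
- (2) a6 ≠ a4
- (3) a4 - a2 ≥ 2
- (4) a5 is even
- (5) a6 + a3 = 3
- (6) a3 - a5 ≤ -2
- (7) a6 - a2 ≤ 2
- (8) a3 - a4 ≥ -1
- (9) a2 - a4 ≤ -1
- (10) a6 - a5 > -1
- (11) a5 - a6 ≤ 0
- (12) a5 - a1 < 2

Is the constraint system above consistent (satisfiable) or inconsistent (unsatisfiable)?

Unsatisfiable

Constraints 3, 6, 7, 8, and 11 give a3 − a4 ≥ -1, a4 − a2 ≥ 2, a2 − a6 ≥ -2, a6 − a5 ≥ 0, a5 − a3 ≥ 2.
Adding all 5 inequalities: the left sides telescope to 0, and the right sides sum to (-1) + 2 + (-2) + 0 + 2 = 1. So 0 ≥ 1, which is false.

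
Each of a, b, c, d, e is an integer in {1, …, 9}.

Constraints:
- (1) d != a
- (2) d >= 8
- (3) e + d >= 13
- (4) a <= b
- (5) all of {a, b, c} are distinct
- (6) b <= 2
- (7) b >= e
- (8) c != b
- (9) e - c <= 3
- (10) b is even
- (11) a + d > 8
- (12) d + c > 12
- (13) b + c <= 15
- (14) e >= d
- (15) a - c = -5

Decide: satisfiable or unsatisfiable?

From constraints 2 and 14: e ≥ d and d ≥ 8, so e ≥ 8. From constraints 6 and 7: e ≤ b and b ≤ 2, so e ≤ 2. But 2 < 8, so no value of e works.

Unsatisfiable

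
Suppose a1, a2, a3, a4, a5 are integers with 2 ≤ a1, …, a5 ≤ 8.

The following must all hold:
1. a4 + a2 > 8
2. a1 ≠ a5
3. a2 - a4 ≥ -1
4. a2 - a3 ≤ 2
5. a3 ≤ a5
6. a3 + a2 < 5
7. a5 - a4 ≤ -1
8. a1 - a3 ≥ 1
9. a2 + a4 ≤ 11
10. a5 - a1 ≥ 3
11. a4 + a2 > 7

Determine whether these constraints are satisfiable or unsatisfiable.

Constraints 3, 4, 7, 8, and 10 give a4 − a5 ≥ 1, a5 − a1 ≥ 3, a1 − a3 ≥ 1, a3 − a2 ≥ -2, a2 − a4 ≥ -1.
Adding all 5 inequalities: the left sides telescope to 0, and the right sides sum to 1 + 3 + 1 + (-2) + (-1) = 2. So 0 ≥ 2, which is false.

Unsatisfiable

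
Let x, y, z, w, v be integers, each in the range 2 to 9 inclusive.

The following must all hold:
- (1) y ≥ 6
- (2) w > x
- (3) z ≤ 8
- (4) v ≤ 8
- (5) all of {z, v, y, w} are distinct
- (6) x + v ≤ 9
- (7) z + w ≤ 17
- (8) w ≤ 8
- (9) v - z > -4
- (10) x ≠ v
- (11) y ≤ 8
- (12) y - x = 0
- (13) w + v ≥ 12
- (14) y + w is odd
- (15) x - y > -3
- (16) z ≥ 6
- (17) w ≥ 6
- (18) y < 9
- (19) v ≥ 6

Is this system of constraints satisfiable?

Constraints 1, 3, 4, 8, 11, 16, 17, and 19 confine each of z, v, y, w to the 3 values {6, …, 8}.
Constraint 5 requires all 4 of them to be distinct, but only 3 values are available — impossible by the pigeonhole principle.

Unsatisfiable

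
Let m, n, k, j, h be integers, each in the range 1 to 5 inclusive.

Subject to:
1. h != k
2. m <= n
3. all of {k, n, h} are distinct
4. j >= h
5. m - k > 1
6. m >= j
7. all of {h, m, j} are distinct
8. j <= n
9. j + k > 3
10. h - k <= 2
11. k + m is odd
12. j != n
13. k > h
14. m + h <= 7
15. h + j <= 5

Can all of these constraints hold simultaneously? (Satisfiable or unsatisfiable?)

Take m = 5, n = 5, k = 2, j = 4, h = 1. Then constraint 5: m - k = 3; constraint 9: j + k = 6, and every other listed constraint is also met.

Satisfiable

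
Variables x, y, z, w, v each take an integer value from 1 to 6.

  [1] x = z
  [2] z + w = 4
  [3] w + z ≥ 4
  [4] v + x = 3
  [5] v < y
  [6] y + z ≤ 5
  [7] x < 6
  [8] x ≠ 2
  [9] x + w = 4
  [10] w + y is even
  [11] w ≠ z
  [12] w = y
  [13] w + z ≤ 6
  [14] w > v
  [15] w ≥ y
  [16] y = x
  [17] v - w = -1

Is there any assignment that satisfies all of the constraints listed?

From constraints 1, 12, and 16, w = y = x = z, so w = z. But constraint 11 says w ≠ z. Contradiction.

Unsatisfiable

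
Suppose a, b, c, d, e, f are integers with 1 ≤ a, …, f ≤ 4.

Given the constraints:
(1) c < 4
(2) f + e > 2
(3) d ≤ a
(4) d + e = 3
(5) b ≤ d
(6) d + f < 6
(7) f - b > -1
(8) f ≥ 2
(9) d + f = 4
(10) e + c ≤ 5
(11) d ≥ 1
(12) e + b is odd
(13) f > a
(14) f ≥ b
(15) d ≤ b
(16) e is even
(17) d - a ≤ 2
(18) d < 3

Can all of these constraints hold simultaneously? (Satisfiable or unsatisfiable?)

Satisfiable

Try a = 1, b = 1, c = 3, d = 1, e = 2, f = 3.
Check constraint 2: f + e = 5; constraint 4: d + e = 3; constraint 6: d + f = 4. The remaining constraints are straightforward to verify.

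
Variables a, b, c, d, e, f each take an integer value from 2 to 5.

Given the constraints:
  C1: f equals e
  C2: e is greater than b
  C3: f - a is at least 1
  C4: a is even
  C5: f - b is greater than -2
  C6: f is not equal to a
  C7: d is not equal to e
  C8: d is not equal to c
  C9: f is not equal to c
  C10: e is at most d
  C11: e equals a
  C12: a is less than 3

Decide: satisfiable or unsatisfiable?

Unsatisfiable

From constraints 1 and 11, f = e = a, so f = a. But constraint 6 says f ≠ a. Contradiction.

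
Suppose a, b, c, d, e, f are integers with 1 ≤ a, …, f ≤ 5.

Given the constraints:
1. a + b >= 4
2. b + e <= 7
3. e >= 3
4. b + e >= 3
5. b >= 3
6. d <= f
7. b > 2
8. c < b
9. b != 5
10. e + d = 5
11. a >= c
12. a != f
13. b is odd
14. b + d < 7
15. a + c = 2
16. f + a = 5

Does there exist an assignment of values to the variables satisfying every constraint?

Setting (a, b, c, d, e, f) = (1, 3, 1, 2, 3, 4) satisfies everything: constraint 1: a + b = 4; constraint 2: b + e = 6; constraint 4: b + e = 6, and the others follow.

Satisfiable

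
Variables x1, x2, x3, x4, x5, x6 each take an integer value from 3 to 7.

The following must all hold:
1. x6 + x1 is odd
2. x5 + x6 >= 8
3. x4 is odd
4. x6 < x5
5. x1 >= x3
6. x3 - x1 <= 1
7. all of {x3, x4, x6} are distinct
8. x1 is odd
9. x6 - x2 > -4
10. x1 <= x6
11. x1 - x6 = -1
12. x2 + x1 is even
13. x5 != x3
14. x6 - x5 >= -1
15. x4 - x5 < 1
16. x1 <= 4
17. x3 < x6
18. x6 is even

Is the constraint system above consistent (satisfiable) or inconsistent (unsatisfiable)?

One satisfying assignment is x1 = 3, x2 = 7, x3 = 3, x4 = 5, x5 = 5, x6 = 4.
For the less obvious constraints — constraint 2: x5 + x6 = 9; constraint 6: x3 - x1 = 0; constraint 9: x6 - x2 = -3 — and the others hold by inspection.

Satisfiable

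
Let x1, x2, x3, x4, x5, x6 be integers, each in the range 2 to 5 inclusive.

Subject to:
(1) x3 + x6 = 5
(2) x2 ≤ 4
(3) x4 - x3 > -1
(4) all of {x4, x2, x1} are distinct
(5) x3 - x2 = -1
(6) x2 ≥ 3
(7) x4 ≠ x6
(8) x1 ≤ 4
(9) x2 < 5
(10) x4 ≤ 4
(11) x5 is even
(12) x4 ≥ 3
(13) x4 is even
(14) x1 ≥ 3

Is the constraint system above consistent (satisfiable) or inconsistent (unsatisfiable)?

Unsatisfiable

Constraints 2, 6, 8, 10, 12, and 14 confine each of x4, x2, x1 to the 2 values {3, 4}.
Constraint 4 requires all 3 of them to be distinct, but only 2 values are available — impossible by the pigeonhole principle.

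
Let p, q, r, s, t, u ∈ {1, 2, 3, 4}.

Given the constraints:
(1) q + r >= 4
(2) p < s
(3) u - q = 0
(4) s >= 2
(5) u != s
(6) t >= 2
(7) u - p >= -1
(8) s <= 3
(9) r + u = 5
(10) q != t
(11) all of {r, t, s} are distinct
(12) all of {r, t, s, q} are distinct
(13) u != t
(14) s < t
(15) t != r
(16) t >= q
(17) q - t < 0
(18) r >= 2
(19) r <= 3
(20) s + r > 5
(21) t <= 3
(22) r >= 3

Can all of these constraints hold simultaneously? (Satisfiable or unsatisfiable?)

Constraints 4, 6, 8, 18, 19, and 21 confine each of r, t, s to the 2 values {2, 3}.
Constraint 11 requires all 3 of them to be distinct, but only 2 values are available — impossible by the pigeonhole principle.

Unsatisfiable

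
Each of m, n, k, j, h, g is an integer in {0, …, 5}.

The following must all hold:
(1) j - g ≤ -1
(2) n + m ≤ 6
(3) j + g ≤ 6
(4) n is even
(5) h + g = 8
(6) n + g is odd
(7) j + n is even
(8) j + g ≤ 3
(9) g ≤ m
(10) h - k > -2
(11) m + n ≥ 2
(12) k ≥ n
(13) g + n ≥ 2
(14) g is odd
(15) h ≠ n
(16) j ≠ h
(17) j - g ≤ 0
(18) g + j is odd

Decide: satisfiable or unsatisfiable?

Take m = 4, n = 0, k = 4, j = 0, h = 5, g = 3. Then constraint 1: j - g = -3; constraint 2: n + m = 4, and every other listed constraint is also met.

Satisfiable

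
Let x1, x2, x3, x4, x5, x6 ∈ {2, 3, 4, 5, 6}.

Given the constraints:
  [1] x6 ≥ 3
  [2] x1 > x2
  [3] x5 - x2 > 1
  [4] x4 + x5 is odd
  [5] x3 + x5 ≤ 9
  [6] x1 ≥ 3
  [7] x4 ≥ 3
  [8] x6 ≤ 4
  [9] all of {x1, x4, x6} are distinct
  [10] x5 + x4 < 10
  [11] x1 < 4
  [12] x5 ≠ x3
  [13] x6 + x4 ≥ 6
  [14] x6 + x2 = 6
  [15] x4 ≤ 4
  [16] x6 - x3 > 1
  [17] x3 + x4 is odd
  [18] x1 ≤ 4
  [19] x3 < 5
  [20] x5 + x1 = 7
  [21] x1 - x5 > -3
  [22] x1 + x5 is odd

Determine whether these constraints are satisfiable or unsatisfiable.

Constraints 1, 6, 7, 8, 15, and 18 confine each of x1, x4, x6 to the 2 values {3, 4}.
Constraint 9 requires all 3 of them to be distinct, but only 2 values are available — impossible by the pigeonhole principle.

Unsatisfiable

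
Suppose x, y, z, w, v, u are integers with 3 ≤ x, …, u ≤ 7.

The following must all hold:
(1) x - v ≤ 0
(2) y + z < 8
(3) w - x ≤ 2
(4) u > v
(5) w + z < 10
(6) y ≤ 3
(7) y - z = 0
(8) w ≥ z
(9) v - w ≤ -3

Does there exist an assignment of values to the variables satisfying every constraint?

Constraints 1, 3, and 9 give w − v ≥ 3, v − x ≥ 0, x − w ≥ -2.
Adding all 3 inequalities: the left sides telescope to 0, and the right sides sum to 3 + 0 + (-2) = 1. So 0 ≥ 1, which is false.

Unsatisfiable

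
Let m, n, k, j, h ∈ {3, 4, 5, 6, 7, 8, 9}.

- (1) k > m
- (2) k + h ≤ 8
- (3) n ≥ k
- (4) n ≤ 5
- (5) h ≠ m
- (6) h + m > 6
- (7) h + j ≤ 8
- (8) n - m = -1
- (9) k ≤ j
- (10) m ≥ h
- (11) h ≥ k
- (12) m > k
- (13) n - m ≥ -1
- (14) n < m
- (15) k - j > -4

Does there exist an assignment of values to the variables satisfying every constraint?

Constraints 1, 3, and 14 give n < m, m < k, k ≤ n. Chaining: n < m < k ≤ n, which forces n < n — impossible.

Unsatisfiable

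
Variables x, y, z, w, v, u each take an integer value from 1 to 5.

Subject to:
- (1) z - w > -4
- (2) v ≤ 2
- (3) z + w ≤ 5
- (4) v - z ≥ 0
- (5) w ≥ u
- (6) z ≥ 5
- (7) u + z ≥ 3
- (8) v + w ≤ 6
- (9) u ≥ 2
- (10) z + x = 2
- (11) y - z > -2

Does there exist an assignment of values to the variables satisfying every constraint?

From constraint 6: z ≥ 5. From constraints 5 and 9: w ≥ u ≥ 2. Hence z + w ≥ 7. But constraint 3 requires z + w ≤ 5, and 5 < 7. Contradiction.

Unsatisfiable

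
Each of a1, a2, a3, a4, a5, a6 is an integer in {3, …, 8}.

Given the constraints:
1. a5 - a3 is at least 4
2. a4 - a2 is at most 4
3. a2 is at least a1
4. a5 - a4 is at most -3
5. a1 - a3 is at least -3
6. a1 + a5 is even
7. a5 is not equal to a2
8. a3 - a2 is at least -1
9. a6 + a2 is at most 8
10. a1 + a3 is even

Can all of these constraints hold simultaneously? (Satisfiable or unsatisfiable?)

Unsatisfiable

Constraints 1, 2, 4, and 8 give a5 − a3 ≥ 4, a3 − a2 ≥ -1, a2 − a4 ≥ -4, a4 − a5 ≥ 3.
Adding all 4 inequalities: the left sides telescope to 0, and the right sides sum to 4 + (-1) + (-4) + 3 = 2. So 0 ≥ 2, which is false.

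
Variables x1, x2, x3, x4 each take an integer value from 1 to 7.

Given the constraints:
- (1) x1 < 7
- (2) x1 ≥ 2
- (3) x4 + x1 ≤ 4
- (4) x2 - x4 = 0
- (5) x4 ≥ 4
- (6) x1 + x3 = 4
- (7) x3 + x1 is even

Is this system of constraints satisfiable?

Unsatisfiable

From constraint 5: x4 ≥ 4. From constraint 2: x1 ≥ 2. Hence x4 + x1 ≥ 6. But constraint 3 requires x4 + x1 ≤ 4, and 4 < 6. Contradiction.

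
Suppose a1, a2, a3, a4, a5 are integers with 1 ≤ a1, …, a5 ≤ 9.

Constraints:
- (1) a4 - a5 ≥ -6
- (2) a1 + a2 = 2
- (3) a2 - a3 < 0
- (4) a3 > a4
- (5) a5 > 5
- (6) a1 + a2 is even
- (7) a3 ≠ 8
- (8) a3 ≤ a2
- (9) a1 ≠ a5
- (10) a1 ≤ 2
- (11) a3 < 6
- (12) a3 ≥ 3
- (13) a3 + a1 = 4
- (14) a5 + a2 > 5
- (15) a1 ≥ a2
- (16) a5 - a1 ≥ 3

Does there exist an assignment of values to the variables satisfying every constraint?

From constraints 8 and 12: a2 ≥ a3 and a3 ≥ 3, so a2 ≥ 3. From constraints 10 and 15: a2 ≤ a1 and a1 ≤ 2, so a2 ≤ 2. But 2 < 3, so no value of a2 works.

Unsatisfiable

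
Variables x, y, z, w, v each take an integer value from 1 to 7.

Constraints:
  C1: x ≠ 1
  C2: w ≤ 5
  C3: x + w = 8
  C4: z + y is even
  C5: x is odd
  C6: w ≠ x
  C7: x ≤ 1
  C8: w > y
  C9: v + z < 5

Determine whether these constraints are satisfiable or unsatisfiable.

Unsatisfiable

From constraint 7: x ≤ 1. From constraint 2: w ≤ 5. Hence x + w ≤ 6. But constraint 3 requires x + w = 8, and 8 > 6. Contradiction.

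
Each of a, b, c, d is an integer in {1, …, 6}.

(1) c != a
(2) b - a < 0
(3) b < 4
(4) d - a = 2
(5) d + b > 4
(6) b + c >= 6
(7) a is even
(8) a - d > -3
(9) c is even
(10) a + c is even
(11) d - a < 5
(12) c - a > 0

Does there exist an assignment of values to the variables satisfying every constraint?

One satisfying assignment is a = 4, b = 1, c = 6, d = 6.
For the less obvious constraints — constraint 2: b - a = -3; constraint 4: d - a = 2; constraint 5: d + b = 7 — and the others hold by inspection.

Satisfiable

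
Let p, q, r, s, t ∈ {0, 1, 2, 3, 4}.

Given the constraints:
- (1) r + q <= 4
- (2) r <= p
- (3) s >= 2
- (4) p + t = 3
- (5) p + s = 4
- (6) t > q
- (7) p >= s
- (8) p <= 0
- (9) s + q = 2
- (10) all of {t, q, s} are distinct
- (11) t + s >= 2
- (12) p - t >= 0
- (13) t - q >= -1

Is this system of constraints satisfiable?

From constraint 3: s ≥ 2. From constraints 7 and 8: s ≤ p and p ≤ 0, so s ≤ 0. But 0 < 2, so no value of s works.

Unsatisfiable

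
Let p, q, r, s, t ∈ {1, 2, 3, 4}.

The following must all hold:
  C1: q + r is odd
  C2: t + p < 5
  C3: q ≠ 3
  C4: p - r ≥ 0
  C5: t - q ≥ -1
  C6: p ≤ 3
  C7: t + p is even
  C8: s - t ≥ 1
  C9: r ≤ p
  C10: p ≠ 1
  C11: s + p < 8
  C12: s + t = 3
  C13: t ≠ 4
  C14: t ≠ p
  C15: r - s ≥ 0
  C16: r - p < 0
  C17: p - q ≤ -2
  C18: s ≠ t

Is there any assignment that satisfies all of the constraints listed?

Unsatisfiable

Constraints 4, 5, 8, 15, and 17 give p − r ≥ 0, r − s ≥ 0, s − t ≥ 1, t − q ≥ -1, q − p ≥ 2.
Adding all 5 inequalities: the left sides telescope to 0, and the right sides sum to 0 + 0 + 1 + (-1) + 2 = 2. So 0 ≥ 2, which is false.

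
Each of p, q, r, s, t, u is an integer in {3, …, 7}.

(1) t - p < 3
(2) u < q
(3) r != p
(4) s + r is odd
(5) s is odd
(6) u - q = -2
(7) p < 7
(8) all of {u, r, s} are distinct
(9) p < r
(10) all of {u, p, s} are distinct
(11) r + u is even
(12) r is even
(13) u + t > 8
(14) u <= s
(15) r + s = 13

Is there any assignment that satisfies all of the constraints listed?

Satisfiable

Setting (p, q, r, s, t, u) = (3, 6, 6, 7, 5, 4) satisfies everything: constraint 1: t - p = 2; constraint 6: u - q = -2, and the others follow.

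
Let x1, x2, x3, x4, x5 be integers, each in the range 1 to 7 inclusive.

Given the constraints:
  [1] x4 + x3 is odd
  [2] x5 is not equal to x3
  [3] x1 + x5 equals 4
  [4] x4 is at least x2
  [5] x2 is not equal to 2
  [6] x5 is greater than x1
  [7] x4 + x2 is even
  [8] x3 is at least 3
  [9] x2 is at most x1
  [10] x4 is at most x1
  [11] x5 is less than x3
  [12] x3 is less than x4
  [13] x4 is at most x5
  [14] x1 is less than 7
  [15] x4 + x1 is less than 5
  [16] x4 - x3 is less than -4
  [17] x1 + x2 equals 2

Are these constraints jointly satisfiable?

Constraints 6, 10, 11, and 12 give x1 < x5, x5 < x3, x3 < x4, x4 ≤ x1. Chaining: x1 < x5 < x3 < x4 ≤ x1, which forces x1 < x1 — impossible.

Unsatisfiable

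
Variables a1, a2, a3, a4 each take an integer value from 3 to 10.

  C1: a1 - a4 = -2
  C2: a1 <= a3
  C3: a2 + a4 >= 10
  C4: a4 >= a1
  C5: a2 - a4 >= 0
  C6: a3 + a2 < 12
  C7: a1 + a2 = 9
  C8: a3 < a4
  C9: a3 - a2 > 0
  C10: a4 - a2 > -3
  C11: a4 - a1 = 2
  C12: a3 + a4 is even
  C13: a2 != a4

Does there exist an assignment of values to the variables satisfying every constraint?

Unsatisfiable

Constraints 5, 8, and 9 give a2 < a3, a3 < a4, a4 ≤ a2. Chaining: a2 < a3 < a4 ≤ a2, which forces a2 < a2 — impossible.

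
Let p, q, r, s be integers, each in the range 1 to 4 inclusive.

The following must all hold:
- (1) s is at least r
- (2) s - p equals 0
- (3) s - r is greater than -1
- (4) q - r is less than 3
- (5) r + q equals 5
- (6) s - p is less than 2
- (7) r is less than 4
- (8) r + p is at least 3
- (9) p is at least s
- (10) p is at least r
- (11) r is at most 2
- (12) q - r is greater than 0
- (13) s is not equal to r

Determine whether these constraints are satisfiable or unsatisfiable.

Satisfiable

Take p = 4, q = 3, r = 2, s = 4. Then constraint 2: s - p = 0; constraint 3: s - r = 2, and every other listed constraint is also met.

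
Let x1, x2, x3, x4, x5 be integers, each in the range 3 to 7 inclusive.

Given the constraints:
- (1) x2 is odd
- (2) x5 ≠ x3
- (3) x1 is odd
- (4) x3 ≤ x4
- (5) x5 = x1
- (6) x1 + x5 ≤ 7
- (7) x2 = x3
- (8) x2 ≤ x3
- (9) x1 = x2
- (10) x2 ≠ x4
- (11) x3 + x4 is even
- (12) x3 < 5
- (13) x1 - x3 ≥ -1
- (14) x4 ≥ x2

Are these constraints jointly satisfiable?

Unsatisfiable

From constraints 5, 7, and 9, x5 = x1 = x2 = x3, so x5 = x3. But constraint 2 says x5 ≠ x3. Contradiction.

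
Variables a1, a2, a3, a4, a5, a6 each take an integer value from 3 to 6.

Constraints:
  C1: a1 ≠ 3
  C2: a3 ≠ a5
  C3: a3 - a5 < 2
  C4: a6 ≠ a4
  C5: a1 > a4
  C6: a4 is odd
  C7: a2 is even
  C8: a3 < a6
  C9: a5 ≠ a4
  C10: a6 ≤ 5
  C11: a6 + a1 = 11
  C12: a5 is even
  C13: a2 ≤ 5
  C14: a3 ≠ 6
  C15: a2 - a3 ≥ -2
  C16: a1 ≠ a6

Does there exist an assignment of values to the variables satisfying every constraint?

One satisfying assignment is a1 = 6, a2 = 4, a3 = 3, a4 = 3, a5 = 4, a6 = 5.
For the less obvious constraints — constraint 3: a3 - a5 = -1; constraint 11: a6 + a1 = 11 — and the others hold by inspection.

Satisfiable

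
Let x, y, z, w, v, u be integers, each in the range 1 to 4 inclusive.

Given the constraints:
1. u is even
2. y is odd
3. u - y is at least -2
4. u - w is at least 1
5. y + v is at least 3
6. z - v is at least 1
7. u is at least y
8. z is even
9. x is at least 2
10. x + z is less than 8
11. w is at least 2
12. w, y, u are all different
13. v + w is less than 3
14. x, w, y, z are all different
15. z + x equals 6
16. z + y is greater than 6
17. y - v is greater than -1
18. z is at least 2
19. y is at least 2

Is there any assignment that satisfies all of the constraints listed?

Unsatisfiable

Constraints 9, 11, 18, and 19 confine each of x, w, y, z to the 3 values {2, …, 4} (the domain already gives each ≤ 4).
Constraint 14 requires all 4 of them to be distinct, but only 3 values are available — impossible by the pigeonhole principle.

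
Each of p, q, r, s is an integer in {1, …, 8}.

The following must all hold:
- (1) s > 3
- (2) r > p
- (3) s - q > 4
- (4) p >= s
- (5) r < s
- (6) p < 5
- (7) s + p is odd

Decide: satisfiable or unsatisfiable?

Unsatisfiable

Constraints 2, 4, and 5 give p < r, r < s, s ≤ p. Chaining: p < r < s ≤ p, which forces p < p — impossible.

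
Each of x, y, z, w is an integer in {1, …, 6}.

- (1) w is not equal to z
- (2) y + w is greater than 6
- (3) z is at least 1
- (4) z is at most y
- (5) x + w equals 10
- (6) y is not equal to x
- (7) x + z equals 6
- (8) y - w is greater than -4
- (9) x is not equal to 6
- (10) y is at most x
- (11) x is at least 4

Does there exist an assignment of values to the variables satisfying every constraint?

Satisfiable

The assignment x = 5, y = 4, z = 1, w = 5 works:
  constraint 2 holds since y + w = 9.
  constraint 5 holds since x + w = 10.
  constraint 7 holds since x + z = 6.
The rest check out directly.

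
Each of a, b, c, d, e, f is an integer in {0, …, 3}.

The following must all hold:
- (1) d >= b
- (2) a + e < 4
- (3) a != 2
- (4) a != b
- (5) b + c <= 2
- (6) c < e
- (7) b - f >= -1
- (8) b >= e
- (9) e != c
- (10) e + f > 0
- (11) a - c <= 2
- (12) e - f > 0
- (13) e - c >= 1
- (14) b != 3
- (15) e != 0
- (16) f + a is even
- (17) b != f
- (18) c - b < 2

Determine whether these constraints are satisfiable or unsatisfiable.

Satisfiable

One satisfying assignment is a = 0, b = 1, c = 0, d = 1, e = 1, f = 0.
For the less obvious constraints — constraint 2: a + e = 1; constraint 5: b + c = 1 — and the others hold by inspection.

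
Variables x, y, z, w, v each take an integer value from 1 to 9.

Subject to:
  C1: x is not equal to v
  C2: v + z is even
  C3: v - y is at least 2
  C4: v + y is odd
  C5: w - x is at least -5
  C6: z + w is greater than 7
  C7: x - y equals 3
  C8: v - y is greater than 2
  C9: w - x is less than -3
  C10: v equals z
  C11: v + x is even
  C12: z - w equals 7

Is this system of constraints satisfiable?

Try x = 6, y = 3, z = 8, w = 1, v = 8.
Check constraint 3: v - y = 5; constraint 5: w - x = -5. The remaining constraints are straightforward to verify.

Satisfiable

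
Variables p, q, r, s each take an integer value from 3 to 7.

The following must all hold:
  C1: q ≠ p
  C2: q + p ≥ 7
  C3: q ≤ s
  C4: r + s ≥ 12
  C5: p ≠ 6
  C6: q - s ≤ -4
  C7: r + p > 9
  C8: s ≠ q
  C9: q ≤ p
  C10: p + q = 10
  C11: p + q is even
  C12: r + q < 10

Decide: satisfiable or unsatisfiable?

Take p = 7, q = 3, r = 5, s = 7. Then constraint 2: q + p = 10; constraint 4: r + s = 12; constraint 6: q - s = -4, and every other listed constraint is also met.

Satisfiable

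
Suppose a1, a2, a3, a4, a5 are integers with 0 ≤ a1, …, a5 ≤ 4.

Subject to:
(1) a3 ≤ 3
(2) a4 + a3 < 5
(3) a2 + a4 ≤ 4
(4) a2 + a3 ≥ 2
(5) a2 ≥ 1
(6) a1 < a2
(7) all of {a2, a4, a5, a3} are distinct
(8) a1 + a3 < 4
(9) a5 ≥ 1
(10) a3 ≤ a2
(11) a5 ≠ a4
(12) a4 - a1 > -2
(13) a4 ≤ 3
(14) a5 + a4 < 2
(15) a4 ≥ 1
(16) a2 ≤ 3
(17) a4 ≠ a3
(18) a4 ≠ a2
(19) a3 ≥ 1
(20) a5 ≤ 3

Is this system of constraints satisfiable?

Unsatisfiable

Constraints 1, 5, 9, 13, 15, 16, 19, and 20 confine each of a2, a4, a5, a3 to the 3 values {1, …, 3}.
Constraint 7 requires all 4 of them to be distinct, but only 3 values are available — impossible by the pigeonhole principle.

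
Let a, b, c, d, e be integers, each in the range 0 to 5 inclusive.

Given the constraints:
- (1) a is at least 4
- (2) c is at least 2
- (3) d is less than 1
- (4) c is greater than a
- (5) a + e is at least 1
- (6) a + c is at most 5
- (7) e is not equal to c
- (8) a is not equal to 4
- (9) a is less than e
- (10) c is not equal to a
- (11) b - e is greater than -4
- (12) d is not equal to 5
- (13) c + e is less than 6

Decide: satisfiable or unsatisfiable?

Unsatisfiable

From constraint 1: a ≥ 4. From constraint 2: c ≥ 2. Hence a + c ≥ 6. But constraint 6 requires a + c ≤ 5, and 5 < 6. Contradiction.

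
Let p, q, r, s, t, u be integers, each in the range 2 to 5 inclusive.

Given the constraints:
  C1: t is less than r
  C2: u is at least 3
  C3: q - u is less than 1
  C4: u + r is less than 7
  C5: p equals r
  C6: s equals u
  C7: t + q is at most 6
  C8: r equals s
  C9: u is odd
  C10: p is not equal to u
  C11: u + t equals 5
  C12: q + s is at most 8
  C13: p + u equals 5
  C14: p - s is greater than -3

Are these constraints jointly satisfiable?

Unsatisfiable

From constraints 5, 6, and 8, p = r = s = u, so p = u. But constraint 10 says p ≠ u. Contradiction.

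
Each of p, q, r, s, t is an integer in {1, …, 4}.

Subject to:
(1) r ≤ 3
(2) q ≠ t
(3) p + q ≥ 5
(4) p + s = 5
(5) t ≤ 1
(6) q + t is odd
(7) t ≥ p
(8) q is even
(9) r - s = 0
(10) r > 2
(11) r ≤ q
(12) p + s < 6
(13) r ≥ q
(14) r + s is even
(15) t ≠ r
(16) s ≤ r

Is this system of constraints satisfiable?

Unsatisfiable

From constraints 5 and 7: p ≤ t ≤ 1. From constraints 1 and 16: s ≤ r ≤ 3. Hence p + s ≤ 4. But constraint 4 requires p + s = 5, and 5 > 4. Contradiction.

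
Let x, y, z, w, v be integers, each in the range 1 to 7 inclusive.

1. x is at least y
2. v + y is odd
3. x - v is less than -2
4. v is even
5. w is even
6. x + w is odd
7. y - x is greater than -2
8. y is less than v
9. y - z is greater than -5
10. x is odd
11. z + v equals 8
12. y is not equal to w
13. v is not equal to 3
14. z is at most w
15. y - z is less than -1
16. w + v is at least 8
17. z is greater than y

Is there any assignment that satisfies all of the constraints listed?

Take x = 1, y = 1, z = 4, w = 6, v = 4. Then constraint 3: x - v = -3; constraint 7: y - x = 0; constraint 9: y - z = -3, and every other listed constraint is also met.

Satisfiable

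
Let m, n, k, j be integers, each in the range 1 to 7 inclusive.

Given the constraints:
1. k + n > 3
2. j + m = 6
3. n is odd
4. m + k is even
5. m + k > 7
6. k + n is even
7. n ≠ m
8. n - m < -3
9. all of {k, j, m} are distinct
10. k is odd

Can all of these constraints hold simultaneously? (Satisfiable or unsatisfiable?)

One satisfying assignment is m = 5, n = 1, k = 3, j = 1.
For the less obvious constraints — constraint 1: k + n = 4; constraint 2: j + m = 6 — and the others hold by inspection.

Satisfiable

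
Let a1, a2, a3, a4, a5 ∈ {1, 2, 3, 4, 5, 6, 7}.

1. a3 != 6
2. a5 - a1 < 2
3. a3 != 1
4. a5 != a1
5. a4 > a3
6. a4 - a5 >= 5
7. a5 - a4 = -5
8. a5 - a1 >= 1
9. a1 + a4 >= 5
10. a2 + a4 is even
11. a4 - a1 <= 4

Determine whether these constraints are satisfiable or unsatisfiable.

Constraints 6, 8, and 11 give a4 − a5 ≥ 5, a5 − a1 ≥ 1, a1 − a4 ≥ -4.
Adding all 3 inequalities: the left sides telescope to 0, and the right sides sum to 5 + 1 + (-4) = 2. So 0 ≥ 2, which is false.

Unsatisfiable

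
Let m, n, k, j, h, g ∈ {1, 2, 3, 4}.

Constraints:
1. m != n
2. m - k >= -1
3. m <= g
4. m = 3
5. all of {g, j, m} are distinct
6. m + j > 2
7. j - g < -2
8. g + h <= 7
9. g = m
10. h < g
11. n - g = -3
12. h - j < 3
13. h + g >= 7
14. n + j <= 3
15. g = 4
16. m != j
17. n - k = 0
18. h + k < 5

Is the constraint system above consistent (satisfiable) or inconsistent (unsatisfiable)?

Unsatisfiable

Constraint 15 fixes g = 4 and constraint 4 fixes m = 3, but constraint 9 requires g = m. Since 4 ≠ 3, contradiction.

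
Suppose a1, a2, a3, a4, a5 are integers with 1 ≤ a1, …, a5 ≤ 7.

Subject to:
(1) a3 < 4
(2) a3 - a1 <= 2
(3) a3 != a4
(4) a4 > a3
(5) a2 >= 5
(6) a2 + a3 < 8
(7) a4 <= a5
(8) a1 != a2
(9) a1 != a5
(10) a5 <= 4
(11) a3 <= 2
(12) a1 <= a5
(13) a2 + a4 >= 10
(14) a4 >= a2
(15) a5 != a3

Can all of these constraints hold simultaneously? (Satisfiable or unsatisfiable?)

Unsatisfiable

From constraints 5 and 14: a4 ≥ a2 and a2 ≥ 5, so a4 ≥ 5. From constraints 7 and 10: a4 ≤ a5 and a5 ≤ 4, so a4 ≤ 4. But 4 < 5, so no value of a4 works.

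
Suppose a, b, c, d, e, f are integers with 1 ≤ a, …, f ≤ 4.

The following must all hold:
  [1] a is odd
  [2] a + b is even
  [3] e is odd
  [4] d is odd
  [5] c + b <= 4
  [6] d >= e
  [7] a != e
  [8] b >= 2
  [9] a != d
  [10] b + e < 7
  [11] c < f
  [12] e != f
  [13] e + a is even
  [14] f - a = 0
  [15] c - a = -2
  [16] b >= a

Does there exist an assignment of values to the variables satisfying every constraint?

Try a = 3, b = 3, c = 1, d = 1, e = 1, f = 3.
Check constraint 5: c + b = 4; constraint 10: b + e = 4; constraint 14: f - a = 0. The remaining constraints are straightforward to verify.

Satisfiable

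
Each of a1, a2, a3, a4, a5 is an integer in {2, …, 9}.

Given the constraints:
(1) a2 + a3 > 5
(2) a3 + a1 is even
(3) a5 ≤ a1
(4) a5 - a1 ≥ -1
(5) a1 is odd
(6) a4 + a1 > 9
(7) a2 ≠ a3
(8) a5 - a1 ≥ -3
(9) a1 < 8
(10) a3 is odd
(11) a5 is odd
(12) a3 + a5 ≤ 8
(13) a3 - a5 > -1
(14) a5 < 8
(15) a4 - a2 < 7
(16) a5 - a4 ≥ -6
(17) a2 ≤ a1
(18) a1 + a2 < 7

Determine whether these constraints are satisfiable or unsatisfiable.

Try a1 = 3, a2 = 3, a3 = 5, a4 = 8, a5 = 3.
Check constraint 1: a2 + a3 = 8; constraint 4: a5 - a1 = 0; constraint 6: a4 + a1 = 11. The remaining constraints are straightforward to verify.

Satisfiable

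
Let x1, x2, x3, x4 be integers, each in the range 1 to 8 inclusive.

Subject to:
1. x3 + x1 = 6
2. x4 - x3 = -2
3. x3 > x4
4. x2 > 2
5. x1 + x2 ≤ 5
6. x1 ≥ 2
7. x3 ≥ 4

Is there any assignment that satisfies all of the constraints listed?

Satisfiable

One satisfying assignment is x1 = 2, x2 = 3, x3 = 4, x4 = 2.
For the less obvious constraints — constraint 1: x3 + x1 = 6; constraint 2: x4 - x3 = -2 — and the others hold by inspection.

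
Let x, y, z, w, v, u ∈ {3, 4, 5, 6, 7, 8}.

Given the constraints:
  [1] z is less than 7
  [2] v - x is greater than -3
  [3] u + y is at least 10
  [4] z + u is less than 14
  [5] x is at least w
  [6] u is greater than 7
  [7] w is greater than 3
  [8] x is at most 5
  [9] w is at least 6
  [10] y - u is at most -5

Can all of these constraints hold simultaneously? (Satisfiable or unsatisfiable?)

From constraints 5 and 9: x ≥ w and w ≥ 6, so x ≥ 6. From constraint 8: x ≤ 5. But 5 < 6, so no value of x works.

Unsatisfiable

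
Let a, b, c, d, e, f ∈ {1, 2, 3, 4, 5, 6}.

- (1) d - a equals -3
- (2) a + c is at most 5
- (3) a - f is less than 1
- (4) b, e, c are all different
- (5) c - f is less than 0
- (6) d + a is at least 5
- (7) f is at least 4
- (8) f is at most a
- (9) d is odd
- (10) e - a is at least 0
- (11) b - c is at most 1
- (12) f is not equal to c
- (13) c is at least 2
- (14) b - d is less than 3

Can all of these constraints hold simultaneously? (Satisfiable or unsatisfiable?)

Unsatisfiable

From constraints 7 and 8: a ≥ f ≥ 4. From constraint 13: c ≥ 2. Hence a + c ≥ 6. But constraint 2 requires a + c ≤ 5, and 5 < 6. Contradiction.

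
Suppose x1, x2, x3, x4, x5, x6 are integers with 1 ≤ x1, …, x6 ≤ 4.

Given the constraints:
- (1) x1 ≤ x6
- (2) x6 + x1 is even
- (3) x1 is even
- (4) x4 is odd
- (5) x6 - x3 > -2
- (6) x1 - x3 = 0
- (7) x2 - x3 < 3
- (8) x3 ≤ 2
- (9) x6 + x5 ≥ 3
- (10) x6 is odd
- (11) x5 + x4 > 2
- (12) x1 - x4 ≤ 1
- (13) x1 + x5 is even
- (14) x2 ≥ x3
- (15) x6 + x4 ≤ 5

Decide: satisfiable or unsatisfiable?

Unsatisfiable

Constraint 10 makes x6 odd and constraint 3 makes x1 even, so x6 + x1 must be odd. Constraint 2 says x6 + x1 is even — contradiction.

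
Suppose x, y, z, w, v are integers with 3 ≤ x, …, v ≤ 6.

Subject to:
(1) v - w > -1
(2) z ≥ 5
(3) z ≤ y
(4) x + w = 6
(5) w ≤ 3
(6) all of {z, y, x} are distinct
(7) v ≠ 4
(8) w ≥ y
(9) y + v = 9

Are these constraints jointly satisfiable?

Unsatisfiable

From constraints 2 and 3: y ≥ z and z ≥ 5, so y ≥ 5. From constraints 5 and 8: y ≤ w and w ≤ 3, so y ≤ 3. But 3 < 5, so no value of y works.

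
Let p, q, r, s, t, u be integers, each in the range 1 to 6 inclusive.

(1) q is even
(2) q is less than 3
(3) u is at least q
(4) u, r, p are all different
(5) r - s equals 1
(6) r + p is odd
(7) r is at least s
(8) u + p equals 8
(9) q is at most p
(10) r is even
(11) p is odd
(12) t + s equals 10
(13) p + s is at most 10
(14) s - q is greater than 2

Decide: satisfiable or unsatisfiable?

Try p = 3, q = 2, r = 6, s = 5, t = 5, u = 5.
Check constraint 5: r - s = 1; constraint 8: u + p = 8; constraint 12: t + s = 10. The remaining constraints are straightforward to verify.

Satisfiable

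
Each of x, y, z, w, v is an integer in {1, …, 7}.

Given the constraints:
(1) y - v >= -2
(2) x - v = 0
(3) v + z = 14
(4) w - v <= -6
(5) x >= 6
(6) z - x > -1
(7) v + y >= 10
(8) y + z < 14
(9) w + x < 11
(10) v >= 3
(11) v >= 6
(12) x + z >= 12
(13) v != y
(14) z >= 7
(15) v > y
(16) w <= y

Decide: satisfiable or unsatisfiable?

The assignment x = 7, y = 6, z = 7, w = 1, v = 7 works:
  constraint 1 holds since y - v = -1.
  constraint 2 holds since x - v = 0.
The rest check out directly.

Satisfiable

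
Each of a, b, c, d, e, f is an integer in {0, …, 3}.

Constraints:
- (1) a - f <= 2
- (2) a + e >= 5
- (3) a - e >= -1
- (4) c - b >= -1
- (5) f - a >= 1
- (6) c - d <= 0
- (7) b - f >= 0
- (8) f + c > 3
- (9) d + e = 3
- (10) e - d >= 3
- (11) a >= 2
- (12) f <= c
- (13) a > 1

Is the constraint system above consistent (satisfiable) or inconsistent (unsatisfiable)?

Unsatisfiable

Constraints 3, 4, 5, 6, 7, and 10 give d − c ≥ 0, c − b ≥ -1, b − f ≥ 0, f − a ≥ 1, a − e ≥ -1, e − d ≥ 3.
Adding all 6 inequalities: the left sides telescope to 0, and the right sides sum to 0 + (-1) + 0 + 1 + (-1) + 3 = 2. So 0 ≥ 2, which is false.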